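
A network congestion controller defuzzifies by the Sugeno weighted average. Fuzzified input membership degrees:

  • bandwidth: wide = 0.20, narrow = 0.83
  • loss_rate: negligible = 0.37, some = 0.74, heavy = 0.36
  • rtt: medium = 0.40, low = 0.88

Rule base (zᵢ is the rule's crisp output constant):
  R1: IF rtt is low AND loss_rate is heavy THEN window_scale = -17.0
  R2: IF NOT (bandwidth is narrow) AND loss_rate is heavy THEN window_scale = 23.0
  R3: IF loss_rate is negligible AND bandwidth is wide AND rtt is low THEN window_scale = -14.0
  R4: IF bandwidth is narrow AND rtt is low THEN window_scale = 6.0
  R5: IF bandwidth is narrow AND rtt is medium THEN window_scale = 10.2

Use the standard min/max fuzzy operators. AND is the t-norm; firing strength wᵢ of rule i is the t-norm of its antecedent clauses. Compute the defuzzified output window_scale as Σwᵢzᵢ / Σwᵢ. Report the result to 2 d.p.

2.07

R1 (z=-17.0): low=0.88, heavy=0.36; AND[min(a, b)] → w = 0.36
R2 (z=23.0): ¬narrow=1−0.83=0.17, heavy=0.36; AND[min(a, b)] → w = 0.17
R3 (z=-14.0): negligible=0.37, wide=0.20, low=0.88; AND[min(a, b)] → w = 0.20
R4 (z=6.0): narrow=0.83, low=0.88; AND[min(a, b)] → w = 0.83
R5 (z=10.2): narrow=0.83, medium=0.40; AND[min(a, b)] → w = 0.40
Weighted average = (0.36·-17.0 + 0.17·23.0 + 0.20·-14.0 + 0.83·6.0 + 0.40·10.2) / (0.36 + 0.17 + 0.20 + 0.83 + 0.40)
  = 4.0500 / 1.9600 = 2.07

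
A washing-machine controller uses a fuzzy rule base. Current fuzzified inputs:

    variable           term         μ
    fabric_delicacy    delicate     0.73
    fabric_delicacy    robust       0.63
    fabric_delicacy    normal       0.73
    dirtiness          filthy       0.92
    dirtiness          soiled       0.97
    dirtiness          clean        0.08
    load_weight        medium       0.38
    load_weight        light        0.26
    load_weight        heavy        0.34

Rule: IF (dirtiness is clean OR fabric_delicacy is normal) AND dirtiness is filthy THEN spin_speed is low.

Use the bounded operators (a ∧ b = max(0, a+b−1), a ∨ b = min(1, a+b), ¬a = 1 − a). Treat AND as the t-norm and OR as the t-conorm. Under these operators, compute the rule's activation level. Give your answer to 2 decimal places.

0.73

firing strength: (clean=0.08 OR normal=0.73) = 0.81; AND[max(0, a+b−1)] with filthy=0.92 → w = 0.73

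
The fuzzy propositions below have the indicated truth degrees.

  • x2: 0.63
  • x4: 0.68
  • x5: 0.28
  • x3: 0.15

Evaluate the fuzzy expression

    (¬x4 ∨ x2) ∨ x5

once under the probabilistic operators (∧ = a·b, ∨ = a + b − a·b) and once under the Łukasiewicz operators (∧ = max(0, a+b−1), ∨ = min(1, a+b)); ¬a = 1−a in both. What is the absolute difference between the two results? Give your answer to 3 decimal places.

0.181

Under probabilistic:
  ¬x4 = 1 − 0.6800 = 0.3200
  ¬x4 ∨ x2 = a + b − a·b on (0.3200, 0.6300) = 0.7484
  (¬x4 ∨ x2) ∨ x5 = a + b − a·b on (0.7484, 0.2800) = 0.8188
  → value = 0.8188
Under Łukasiewicz:
  ¬x4 = 1 − 0.68 = 0.32
  ¬x4 ∨ x2 = min(1, a+b) on (0.32, 0.63) = 0.95
  (¬x4 ∨ x2) ∨ x5 = min(1, a+b) on (0.95, 0.28) = 1.00
  → value = 1.0000
|0.8188 − 1.0000| = 0.181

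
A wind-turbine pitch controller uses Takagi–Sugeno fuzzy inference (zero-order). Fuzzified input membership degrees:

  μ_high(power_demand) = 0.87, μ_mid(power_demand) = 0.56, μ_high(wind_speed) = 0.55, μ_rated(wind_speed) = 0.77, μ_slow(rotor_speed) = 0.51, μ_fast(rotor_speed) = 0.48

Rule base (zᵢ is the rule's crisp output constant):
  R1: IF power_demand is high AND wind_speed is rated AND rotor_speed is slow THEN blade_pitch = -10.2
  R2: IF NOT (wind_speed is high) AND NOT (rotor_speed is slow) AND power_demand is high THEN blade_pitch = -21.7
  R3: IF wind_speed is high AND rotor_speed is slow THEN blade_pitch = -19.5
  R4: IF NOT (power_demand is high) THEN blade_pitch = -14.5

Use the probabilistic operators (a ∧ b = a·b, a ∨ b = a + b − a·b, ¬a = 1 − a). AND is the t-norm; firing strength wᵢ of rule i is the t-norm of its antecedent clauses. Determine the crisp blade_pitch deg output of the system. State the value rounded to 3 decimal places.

R1 (z=-10.2): high=0.87, rated=0.77, slow=0.51; AND[a·b] → w = 0.3416
R2 (z=-21.7): ¬high=1−0.55=0.45, ¬slow=1−0.51=0.49, high=0.87; AND[a·b] → w = 0.1918
R3 (z=-19.5): high=0.55, slow=0.51; AND[a·b] → w = 0.2805
R4 (z=-14.5): ¬high=1−0.87=0.13 → w = 0.1300
Weighted average = (0.3416·-10.2 + 0.1918·-21.7 + 0.2805·-19.5 + 0.1300·-14.5) / (0.3416 + 0.1918 + 0.2805 + 0.1300)
  = -15.0024 / 0.9440 = -15.893

-15.893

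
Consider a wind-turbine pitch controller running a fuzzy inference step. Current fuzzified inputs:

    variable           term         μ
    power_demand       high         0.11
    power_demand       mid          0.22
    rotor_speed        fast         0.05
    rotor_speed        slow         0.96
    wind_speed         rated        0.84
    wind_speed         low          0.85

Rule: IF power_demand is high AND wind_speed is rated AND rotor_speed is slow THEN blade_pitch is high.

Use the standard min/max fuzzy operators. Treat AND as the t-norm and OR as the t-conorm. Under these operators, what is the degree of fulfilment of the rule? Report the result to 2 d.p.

firing strength: high=0.11, rated=0.84, slow=0.96; AND[min(a, b)] → w = 0.11

0.11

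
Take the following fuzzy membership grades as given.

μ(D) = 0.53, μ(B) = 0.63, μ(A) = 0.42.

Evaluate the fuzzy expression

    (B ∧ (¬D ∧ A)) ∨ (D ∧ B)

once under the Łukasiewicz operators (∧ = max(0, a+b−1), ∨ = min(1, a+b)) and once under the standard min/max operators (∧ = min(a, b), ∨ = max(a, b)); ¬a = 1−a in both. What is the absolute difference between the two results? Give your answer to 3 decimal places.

0.370

Under Łukasiewicz:
  ¬D = 1 − 0.53 = 0.47
  ¬D ∧ A = max(0, a+b−1) on (0.47, 0.42) = 0.00
  B ∧ (¬D ∧ A) = max(0, a+b−1) on (0.63, 0.00) = 0.00
  D ∧ B = max(0, a+b−1) on (0.53, 0.63) = 0.16
  (B ∧ (¬D ∧ A)) ∨ (D ∧ B) = min(1, a+b) on (0.00, 0.16) = 0.16
  → value = 0.1600
Under standard min/max:
  ¬D = 1 − 0.53 = 0.47
  ¬D ∧ A = min(a, b) on (0.47, 0.42) = 0.42
  B ∧ (¬D ∧ A) = min(a, b) on (0.63, 0.42) = 0.42
  D ∧ B = min(a, b) on (0.53, 0.63) = 0.53
  (B ∧ (¬D ∧ A)) ∨ (D ∧ B) = max(a, b) on (0.42, 0.53) = 0.53
  → value = 0.5300
|0.1600 − 0.5300| = 0.370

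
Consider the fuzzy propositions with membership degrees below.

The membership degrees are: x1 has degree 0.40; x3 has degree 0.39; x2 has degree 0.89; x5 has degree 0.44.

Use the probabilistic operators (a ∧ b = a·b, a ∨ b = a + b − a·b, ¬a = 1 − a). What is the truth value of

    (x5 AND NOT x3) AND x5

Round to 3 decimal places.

NOT x3 = 1 − 0.3900 = 0.6100
x5 AND NOT x3 = a·b on (0.4400, 0.6100) = 0.2684
(x5 AND NOT x3) AND x5 = a·b on (0.2684, 0.4400) = 0.1181

0.118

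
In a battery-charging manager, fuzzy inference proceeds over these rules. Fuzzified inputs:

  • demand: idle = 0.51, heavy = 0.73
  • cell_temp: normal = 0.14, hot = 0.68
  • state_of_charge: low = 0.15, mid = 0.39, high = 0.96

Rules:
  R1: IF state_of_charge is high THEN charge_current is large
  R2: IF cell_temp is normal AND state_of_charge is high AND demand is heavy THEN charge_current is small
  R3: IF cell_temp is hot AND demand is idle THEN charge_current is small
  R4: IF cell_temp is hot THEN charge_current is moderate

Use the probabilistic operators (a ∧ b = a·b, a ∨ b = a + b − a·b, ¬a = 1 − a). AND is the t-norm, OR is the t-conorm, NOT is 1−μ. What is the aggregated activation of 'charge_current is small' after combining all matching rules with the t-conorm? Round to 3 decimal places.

0.411

R1: high=0.96 → w = 0.9600
R2: normal=0.14, high=0.96, heavy=0.73; AND[a·b] → w = 0.0981
R3: hot=0.68, idle=0.51; AND[a·b] → w = 0.3468
R4: hot=0.68 → w = 0.6800
Rules with consequent 'small': {R2, R3} → strengths 0.0981, 0.3468
Aggregate via t-conorm [a + b − a·b]: 0.4109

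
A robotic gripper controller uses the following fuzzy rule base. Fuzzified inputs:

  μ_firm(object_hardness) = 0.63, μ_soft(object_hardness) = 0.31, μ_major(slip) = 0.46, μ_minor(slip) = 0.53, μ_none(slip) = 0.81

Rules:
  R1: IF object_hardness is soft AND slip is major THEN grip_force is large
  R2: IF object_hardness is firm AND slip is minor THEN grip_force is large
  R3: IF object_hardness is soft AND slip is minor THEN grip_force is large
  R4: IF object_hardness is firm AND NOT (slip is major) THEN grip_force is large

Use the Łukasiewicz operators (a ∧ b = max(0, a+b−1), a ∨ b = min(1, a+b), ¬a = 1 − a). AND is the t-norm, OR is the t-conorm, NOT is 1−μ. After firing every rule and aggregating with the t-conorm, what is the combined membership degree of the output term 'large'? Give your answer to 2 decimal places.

R1: soft=0.31, major=0.46; AND[max(0, a+b−1)] → w = 0.00
R2: firm=0.63, minor=0.53; AND[max(0, a+b−1)] → w = 0.16
R3: soft=0.31, minor=0.53; AND[max(0, a+b−1)] → w = 0.00
R4: firm=0.63, ¬major=1−0.46=0.54; AND[max(0, a+b−1)] → w = 0.17
Rules with consequent 'large': {R1, R2, R3, R4} → strengths 0.00, 0.16, 0.00, 0.17
Aggregate via t-conorm [min(1, a+b)]: 0.33

0.33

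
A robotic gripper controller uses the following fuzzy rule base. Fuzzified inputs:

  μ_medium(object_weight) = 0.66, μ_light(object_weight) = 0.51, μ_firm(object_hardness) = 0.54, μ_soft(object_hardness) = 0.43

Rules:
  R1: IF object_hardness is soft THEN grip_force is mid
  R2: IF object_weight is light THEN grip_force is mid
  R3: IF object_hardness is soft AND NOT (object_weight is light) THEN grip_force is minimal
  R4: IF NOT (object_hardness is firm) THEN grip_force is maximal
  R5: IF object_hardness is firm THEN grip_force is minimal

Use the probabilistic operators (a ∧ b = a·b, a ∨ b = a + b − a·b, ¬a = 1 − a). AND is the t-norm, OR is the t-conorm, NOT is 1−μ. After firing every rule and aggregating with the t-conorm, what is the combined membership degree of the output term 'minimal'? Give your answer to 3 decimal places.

0.637

R1: soft=0.43 → w = 0.4300
R2: light=0.51 → w = 0.5100
R3: soft=0.43, ¬light=1−0.51=0.49; AND[a·b] → w = 0.2107
R4: ¬firm=1−0.54=0.46 → w = 0.4600
R5: firm=0.54 → w = 0.5400
Rules with consequent 'minimal': {R3, R5} → strengths 0.2107, 0.5400
Aggregate via t-conorm [a + b − a·b]: 0.6369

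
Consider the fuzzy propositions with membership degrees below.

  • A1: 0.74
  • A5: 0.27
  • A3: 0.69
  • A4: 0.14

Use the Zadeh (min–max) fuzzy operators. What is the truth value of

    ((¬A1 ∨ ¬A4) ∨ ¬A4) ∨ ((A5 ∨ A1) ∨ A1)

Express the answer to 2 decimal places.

¬A1 = 1 − 0.74 = 0.26
¬A4 = 1 − 0.14 = 0.86
¬A1 ∨ ¬A4 = max(a, b) on (0.26, 0.86) = 0.86
¬A4 = 1 − 0.14 = 0.86
(¬A1 ∨ ¬A4) ∨ ¬A4 = max(a, b) on (0.86, 0.86) = 0.86
A5 ∨ A1 = max(a, b) on (0.27, 0.74) = 0.74
(A5 ∨ A1) ∨ A1 = max(a, b) on (0.74, 0.74) = 0.74
((¬A1 ∨ ¬A4) ∨ ¬A4) ∨ ((A5 ∨ A1) ∨ A1) = max(a, b) on (0.86, 0.74) = 0.86

0.86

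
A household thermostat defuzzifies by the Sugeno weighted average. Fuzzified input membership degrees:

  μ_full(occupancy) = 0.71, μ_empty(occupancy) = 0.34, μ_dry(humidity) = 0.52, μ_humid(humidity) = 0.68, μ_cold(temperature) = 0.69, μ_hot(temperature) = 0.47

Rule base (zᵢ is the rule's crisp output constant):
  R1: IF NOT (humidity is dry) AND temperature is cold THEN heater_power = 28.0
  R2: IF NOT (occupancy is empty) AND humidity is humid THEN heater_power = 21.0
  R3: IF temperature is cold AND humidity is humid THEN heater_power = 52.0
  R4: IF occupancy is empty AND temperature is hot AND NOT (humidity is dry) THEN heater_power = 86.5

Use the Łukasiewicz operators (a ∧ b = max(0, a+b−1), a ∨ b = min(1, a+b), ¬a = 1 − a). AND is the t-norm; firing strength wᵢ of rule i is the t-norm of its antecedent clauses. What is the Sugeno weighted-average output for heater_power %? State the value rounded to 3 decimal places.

35.386

R1 (z=28.0): ¬dry=1−0.52=0.48, cold=0.69; AND[max(0, a+b−1)] → w = 0.17
R2 (z=21.0): ¬empty=1−0.34=0.66, humid=0.68; AND[max(0, a+b−1)] → w = 0.34
R3 (z=52.0): cold=0.69, humid=0.68; AND[max(0, a+b−1)] → w = 0.37
R4 (z=86.5): empty=0.34, hot=0.47, ¬dry=1−0.52=0.48; AND[max(0, a+b−1)] → w = 0.00
Weighted average = (0.17·28.0 + 0.34·21.0 + 0.37·52.0 + 0.00·86.5) / (0.17 + 0.34 + 0.37 + 0.00)
  = 31.1400 / 0.8800 = 35.386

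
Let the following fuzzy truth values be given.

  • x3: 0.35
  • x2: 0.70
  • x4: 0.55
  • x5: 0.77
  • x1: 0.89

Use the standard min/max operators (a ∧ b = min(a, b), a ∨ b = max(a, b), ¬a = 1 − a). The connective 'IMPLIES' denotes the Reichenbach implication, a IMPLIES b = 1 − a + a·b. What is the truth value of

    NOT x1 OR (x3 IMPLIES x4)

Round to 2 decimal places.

0.84

NOT x1 = 1 − 0.89 = 0.11
x3 IMPLIES x4  [Reichenbach: 1 − a + a·b] with a=0.35, b=0.55 → 0.84
NOT x1 OR (x3 IMPLIES x4) = max(a, b) on (0.11, 0.84) = 0.84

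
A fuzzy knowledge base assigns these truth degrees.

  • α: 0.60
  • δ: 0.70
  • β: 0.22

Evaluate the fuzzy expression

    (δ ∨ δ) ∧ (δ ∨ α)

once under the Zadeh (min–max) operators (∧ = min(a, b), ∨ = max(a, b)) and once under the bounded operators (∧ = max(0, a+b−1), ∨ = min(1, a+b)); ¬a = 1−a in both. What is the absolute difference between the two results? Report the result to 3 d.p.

Under Zadeh (min–max):
  δ ∨ δ = max(a, b) on (0.70, 0.70) = 0.70
  δ ∨ α = max(a, b) on (0.70, 0.60) = 0.70
  (δ ∨ δ) ∧ (δ ∨ α) = min(a, b) on (0.70, 0.70) = 0.70
  → value = 0.7000
Under bounded:
  δ ∨ δ = min(1, a+b) on (0.70, 0.70) = 1.00
  δ ∨ α = min(1, a+b) on (0.70, 0.60) = 1.00
  (δ ∨ δ) ∧ (δ ∨ α) = max(0, a+b−1) on (1.00, 1.00) = 1.00
  → value = 1.0000
|0.7000 − 1.0000| = 0.300

0.300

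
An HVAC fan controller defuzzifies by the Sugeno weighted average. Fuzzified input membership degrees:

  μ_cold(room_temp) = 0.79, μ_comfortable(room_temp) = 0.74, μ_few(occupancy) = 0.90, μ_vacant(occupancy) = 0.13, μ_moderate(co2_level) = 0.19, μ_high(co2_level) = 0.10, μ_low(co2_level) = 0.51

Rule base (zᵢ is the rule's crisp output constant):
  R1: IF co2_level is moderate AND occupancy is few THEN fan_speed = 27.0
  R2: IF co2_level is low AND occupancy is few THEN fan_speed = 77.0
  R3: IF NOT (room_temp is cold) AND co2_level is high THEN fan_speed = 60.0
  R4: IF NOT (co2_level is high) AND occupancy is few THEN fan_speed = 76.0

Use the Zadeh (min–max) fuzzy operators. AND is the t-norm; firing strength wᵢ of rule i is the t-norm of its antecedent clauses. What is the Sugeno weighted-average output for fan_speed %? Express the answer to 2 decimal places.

69.88

R1 (z=27.0): moderate=0.19, few=0.90; AND[min(a, b)] → w = 0.19
R2 (z=77.0): low=0.51, few=0.90; AND[min(a, b)] → w = 0.51
R3 (z=60.0): ¬cold=1−0.79=0.21, high=0.10; AND[min(a, b)] → w = 0.10
R4 (z=76.0): ¬high=1−0.10=0.90, few=0.90; AND[min(a, b)] → w = 0.90
Weighted average = (0.19·27.0 + 0.51·77.0 + 0.10·60.0 + 0.90·76.0) / (0.19 + 0.51 + 0.10 + 0.90)
  = 118.8000 / 1.7000 = 69.88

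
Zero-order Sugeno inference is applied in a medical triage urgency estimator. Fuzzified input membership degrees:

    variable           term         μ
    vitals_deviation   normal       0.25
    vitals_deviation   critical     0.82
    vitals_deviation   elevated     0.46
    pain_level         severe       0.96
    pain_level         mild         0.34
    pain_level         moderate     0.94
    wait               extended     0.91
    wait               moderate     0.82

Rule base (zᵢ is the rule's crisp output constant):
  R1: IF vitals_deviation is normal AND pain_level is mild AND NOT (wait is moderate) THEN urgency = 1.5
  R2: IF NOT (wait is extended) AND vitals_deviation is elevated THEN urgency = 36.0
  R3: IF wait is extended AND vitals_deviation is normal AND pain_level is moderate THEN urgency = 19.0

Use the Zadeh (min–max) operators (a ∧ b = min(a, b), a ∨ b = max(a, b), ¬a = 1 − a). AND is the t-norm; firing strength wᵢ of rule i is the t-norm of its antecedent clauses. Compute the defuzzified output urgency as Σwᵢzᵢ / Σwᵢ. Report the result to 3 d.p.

15.885

R1 (z=1.5): normal=0.25, mild=0.34, ¬moderate=1−0.82=0.18; AND[min(a, b)] → w = 0.18
R2 (z=36.0): ¬extended=1−0.91=0.09, elevated=0.46; AND[min(a, b)] → w = 0.09
R3 (z=19.0): extended=0.91, normal=0.25, moderate=0.94; AND[min(a, b)] → w = 0.25
Weighted average = (0.18·1.5 + 0.09·36.0 + 0.25·19.0) / (0.18 + 0.09 + 0.25)
  = 8.2600 / 0.5200 = 15.885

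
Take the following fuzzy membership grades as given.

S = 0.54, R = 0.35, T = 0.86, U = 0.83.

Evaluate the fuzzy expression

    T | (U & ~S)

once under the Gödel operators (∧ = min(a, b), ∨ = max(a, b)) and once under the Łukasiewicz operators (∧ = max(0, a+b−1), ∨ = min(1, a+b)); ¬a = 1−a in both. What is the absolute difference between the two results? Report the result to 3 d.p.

Under Gödel:
  ~S = 1 − 0.54 = 0.46
  U & ~S = min(a, b) on (0.83, 0.46) = 0.46
  T | (U & ~S) = max(a, b) on (0.86, 0.46) = 0.86
  → value = 0.8600
Under Łukasiewicz:
  ~S = 1 − 0.54 = 0.46
  U & ~S = max(0, a+b−1) on (0.83, 0.46) = 0.29
  T | (U & ~S) = min(1, a+b) on (0.86, 0.29) = 1.00
  → value = 1.0000
|0.8600 − 1.0000| = 0.140

0.140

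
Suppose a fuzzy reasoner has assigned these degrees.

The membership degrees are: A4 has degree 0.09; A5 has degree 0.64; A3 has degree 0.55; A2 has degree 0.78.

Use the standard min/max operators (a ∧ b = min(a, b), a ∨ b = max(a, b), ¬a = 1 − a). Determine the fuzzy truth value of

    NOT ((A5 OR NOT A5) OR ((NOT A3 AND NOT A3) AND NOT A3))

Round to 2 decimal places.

NOT A5 = 1 − 0.64 = 0.36
A5 OR NOT A5 = max(a, b) on (0.64, 0.36) = 0.64
NOT A3 = 1 − 0.55 = 0.45
NOT A3 = 1 − 0.55 = 0.45
NOT A3 AND NOT A3 = min(a, b) on (0.45, 0.45) = 0.45
NOT A3 = 1 − 0.55 = 0.45
(NOT A3 AND NOT A3) AND NOT A3 = min(a, b) on (0.45, 0.45) = 0.45
(A5 OR NOT A5) OR ((NOT A3 AND NOT A3) AND NOT A3) = max(a, b) on (0.64, 0.45) = 0.64
NOT ((A5 OR NOT A5) OR ((NOT A3 AND NOT A3) AND NOT A3)) = 1 − 0.64 = 0.36

0.36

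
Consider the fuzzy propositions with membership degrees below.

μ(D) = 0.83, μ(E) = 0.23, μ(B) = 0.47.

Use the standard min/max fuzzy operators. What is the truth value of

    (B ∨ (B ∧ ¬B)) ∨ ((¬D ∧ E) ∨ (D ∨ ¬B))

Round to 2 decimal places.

0.83

¬B = 1 − 0.47 = 0.53
B ∧ ¬B = min(a, b) on (0.47, 0.53) = 0.47
B ∨ (B ∧ ¬B) = max(a, b) on (0.47, 0.47) = 0.47
¬D = 1 − 0.83 = 0.17
¬D ∧ E = min(a, b) on (0.17, 0.23) = 0.17
¬B = 1 − 0.47 = 0.53
D ∨ ¬B = max(a, b) on (0.83, 0.53) = 0.83
(¬D ∧ E) ∨ (D ∨ ¬B) = max(a, b) on (0.17, 0.83) = 0.83
(B ∨ (B ∧ ¬B)) ∨ ((¬D ∧ E) ∨ (D ∨ ¬B)) = max(a, b) on (0.47, 0.83) = 0.83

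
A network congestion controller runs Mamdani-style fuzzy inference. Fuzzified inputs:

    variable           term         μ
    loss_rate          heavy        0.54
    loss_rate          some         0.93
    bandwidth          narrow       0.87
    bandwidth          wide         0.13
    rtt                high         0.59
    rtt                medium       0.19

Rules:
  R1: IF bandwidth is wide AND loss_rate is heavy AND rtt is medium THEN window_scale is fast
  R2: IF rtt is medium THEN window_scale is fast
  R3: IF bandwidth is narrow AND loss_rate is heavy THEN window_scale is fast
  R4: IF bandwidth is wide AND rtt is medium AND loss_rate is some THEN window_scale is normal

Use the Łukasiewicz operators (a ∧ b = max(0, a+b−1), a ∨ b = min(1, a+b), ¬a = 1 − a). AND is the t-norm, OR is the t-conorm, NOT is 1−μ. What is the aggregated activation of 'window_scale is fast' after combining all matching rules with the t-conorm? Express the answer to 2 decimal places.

R1: wide=0.13, heavy=0.54, medium=0.19; AND[max(0, a+b−1)] → w = 0.00
R2: medium=0.19 → w = 0.19
R3: narrow=0.87, heavy=0.54; AND[max(0, a+b−1)] → w = 0.41
R4: wide=0.13, medium=0.19, some=0.93; AND[max(0, a+b−1)] → w = 0.00
Rules with consequent 'fast': {R1, R2, R3} → strengths 0.00, 0.19, 0.41
Aggregate via t-conorm [min(1, a+b)]: 0.60

0.60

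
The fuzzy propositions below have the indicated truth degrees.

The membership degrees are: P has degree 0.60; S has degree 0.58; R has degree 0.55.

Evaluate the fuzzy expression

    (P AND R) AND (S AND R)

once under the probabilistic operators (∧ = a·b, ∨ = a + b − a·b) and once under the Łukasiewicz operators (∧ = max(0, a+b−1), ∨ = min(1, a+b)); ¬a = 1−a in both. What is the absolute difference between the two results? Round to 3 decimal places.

Under probabilistic:
  P AND R = a·b on (0.6000, 0.5500) = 0.3300
  S AND R = a·b on (0.5800, 0.5500) = 0.3190
  (P AND R) AND (S AND R) = a·b on (0.3300, 0.3190) = 0.1053
  → value = 0.1053
Under Łukasiewicz:
  P AND R = max(0, a+b−1) on (0.60, 0.55) = 0.15
  S AND R = max(0, a+b−1) on (0.58, 0.55) = 0.13
  (P AND R) AND (S AND R) = max(0, a+b−1) on (0.15, 0.13) = 0.00
  → value = 0.0000
|0.1053 − 0.0000| = 0.105

0.105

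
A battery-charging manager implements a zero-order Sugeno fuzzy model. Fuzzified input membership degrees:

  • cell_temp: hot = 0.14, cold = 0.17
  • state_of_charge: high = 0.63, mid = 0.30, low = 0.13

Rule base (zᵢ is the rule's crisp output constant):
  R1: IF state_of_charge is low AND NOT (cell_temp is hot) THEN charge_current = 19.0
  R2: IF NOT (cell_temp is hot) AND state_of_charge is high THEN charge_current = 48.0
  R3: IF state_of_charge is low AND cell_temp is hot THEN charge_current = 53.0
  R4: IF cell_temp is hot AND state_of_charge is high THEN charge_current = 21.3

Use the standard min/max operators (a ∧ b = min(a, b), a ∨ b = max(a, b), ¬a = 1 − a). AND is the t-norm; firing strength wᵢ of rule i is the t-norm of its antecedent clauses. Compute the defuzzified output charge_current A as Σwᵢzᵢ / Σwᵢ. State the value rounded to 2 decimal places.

R1 (z=19.0): low=0.13, ¬hot=1−0.14=0.86; AND[min(a, b)] → w = 0.13
R2 (z=48.0): ¬hot=1−0.14=0.86, high=0.63; AND[min(a, b)] → w = 0.63
R3 (z=53.0): low=0.13, hot=0.14; AND[min(a, b)] → w = 0.13
R4 (z=21.3): hot=0.14, high=0.63; AND[min(a, b)] → w = 0.14
Weighted average = (0.13·19.0 + 0.63·48.0 + 0.13·53.0 + 0.14·21.3) / (0.13 + 0.63 + 0.13 + 0.14)
  = 42.5820 / 1.0300 = 41.34

41.34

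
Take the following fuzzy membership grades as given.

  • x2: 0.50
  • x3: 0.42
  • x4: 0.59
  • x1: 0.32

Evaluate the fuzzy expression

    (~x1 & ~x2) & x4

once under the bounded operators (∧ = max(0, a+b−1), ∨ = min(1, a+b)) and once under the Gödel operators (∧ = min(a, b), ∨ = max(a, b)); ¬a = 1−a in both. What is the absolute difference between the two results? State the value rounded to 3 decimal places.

0.500

Under bounded:
  ~x1 = 1 − 0.32 = 0.68
  ~x2 = 1 − 0.50 = 0.50
  ~x1 & ~x2 = max(0, a+b−1) on (0.68, 0.50) = 0.18
  (~x1 & ~x2) & x4 = max(0, a+b−1) on (0.18, 0.59) = 0.00
  → value = 0.0000
Under Gödel:
  ~x1 = 1 − 0.32 = 0.68
  ~x2 = 1 − 0.50 = 0.50
  ~x1 & ~x2 = min(a, b) on (0.68, 0.50) = 0.50
  (~x1 & ~x2) & x4 = min(a, b) on (0.50, 0.59) = 0.50
  → value = 0.5000
|0.0000 − 0.5000| = 0.500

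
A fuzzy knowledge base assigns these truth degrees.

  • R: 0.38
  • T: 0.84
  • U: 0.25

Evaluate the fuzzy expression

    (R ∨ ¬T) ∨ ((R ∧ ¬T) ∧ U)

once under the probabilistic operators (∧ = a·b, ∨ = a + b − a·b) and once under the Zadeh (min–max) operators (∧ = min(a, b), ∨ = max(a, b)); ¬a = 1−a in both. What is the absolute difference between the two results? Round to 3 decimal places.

Under probabilistic:
  ¬T = 1 − 0.8400 = 0.1600
  R ∨ ¬T = a + b − a·b on (0.3800, 0.1600) = 0.4792
  ¬T = 1 − 0.8400 = 0.1600
  R ∧ ¬T = a·b on (0.3800, 0.1600) = 0.0608
  (R ∧ ¬T) ∧ U = a·b on (0.0608, 0.2500) = 0.0152
  (R ∨ ¬T) ∨ ((R ∧ ¬T) ∧ U) = a + b − a·b on (0.4792, 0.0152) = 0.4871
  → value = 0.4871
Under Zadeh (min–max):
  ¬T = 1 − 0.84 = 0.16
  R ∨ ¬T = max(a, b) on (0.38, 0.16) = 0.38
  ¬T = 1 − 0.84 = 0.16
  R ∧ ¬T = min(a, b) on (0.38, 0.16) = 0.16
  (R ∧ ¬T) ∧ U = min(a, b) on (0.16, 0.25) = 0.16
  (R ∨ ¬T) ∨ ((R ∧ ¬T) ∧ U) = max(a, b) on (0.38, 0.16) = 0.38
  → value = 0.3800
|0.4871 − 0.3800| = 0.107

0.107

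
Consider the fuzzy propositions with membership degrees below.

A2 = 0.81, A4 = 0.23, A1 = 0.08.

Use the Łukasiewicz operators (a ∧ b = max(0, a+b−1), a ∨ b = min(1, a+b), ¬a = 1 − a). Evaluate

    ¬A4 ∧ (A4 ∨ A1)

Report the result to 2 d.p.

0.08

¬A4 = 1 − 0.23 = 0.77
A4 ∨ A1 = min(1, a+b) on (0.23, 0.08) = 0.31
¬A4 ∧ (A4 ∨ A1) = max(0, a+b−1) on (0.77, 0.31) = 0.08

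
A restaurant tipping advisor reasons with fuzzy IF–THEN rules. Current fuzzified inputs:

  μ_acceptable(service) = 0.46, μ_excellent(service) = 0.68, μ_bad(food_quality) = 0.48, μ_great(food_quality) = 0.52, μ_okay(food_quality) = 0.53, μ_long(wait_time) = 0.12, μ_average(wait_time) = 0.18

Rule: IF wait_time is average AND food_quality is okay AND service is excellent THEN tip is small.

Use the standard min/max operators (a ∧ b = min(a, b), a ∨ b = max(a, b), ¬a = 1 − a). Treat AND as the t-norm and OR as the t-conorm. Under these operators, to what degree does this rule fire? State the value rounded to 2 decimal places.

firing strength: average=0.18, okay=0.53, excellent=0.68; AND[min(a, b)] → w = 0.18

0.18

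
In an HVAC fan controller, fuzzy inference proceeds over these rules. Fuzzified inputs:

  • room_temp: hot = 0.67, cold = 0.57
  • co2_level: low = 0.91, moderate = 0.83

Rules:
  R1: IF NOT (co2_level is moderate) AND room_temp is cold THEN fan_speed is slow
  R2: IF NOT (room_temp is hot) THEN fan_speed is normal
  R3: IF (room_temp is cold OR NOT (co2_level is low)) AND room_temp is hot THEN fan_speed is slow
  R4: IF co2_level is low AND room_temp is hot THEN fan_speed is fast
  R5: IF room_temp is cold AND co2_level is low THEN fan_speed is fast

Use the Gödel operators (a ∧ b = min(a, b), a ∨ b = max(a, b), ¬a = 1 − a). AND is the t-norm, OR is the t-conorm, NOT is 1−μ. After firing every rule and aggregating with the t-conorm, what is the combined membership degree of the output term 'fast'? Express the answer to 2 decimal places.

0.67

R1: ¬moderate=1−0.83=0.17, cold=0.57; AND[min(a, b)] → w = 0.17
R2: ¬hot=1−0.67=0.33 → w = 0.33
R3: (cold=0.57 OR ¬low=1−0.91=0.09) = 0.57; AND[min(a, b)] with hot=0.67 → w = 0.57
R4: low=0.91, hot=0.67; AND[min(a, b)] → w = 0.67
R5: cold=0.57, low=0.91; AND[min(a, b)] → w = 0.57
Rules with consequent 'fast': {R4, R5} → strengths 0.67, 0.57
Aggregate via t-conorm [max(a, b)]: 0.67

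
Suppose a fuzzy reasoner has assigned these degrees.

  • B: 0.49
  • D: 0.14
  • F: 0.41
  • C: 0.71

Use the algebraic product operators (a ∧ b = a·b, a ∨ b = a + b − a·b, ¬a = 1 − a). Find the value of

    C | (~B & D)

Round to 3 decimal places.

0.731

~B = 1 − 0.4900 = 0.5100
~B & D = a·b on (0.5100, 0.1400) = 0.0714
C | (~B & D) = a + b − a·b on (0.7100, 0.0714) = 0.7307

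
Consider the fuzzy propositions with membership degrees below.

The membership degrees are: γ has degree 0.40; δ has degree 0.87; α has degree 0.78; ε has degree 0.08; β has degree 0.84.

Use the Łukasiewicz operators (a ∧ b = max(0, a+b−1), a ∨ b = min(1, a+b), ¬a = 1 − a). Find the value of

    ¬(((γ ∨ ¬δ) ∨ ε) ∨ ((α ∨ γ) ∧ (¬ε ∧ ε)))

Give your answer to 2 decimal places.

¬δ = 1 − 0.87 = 0.13
γ ∨ ¬δ = min(1, a+b) on (0.40, 0.13) = 0.53
(γ ∨ ¬δ) ∨ ε = min(1, a+b) on (0.53, 0.08) = 0.61
α ∨ γ = min(1, a+b) on (0.78, 0.40) = 1.00
¬ε = 1 − 0.08 = 0.92
¬ε ∧ ε = max(0, a+b−1) on (0.92, 0.08) = 0.00
(α ∨ γ) ∧ (¬ε ∧ ε) = max(0, a+b−1) on (1.00, 0.00) = 0.00
((γ ∨ ¬δ) ∨ ε) ∨ ((α ∨ γ) ∧ (¬ε ∧ ε)) = min(1, a+b) on (0.61, 0.00) = 0.61
¬(((γ ∨ ¬δ) ∨ ε) ∨ ((α ∨ γ) ∧ (¬ε ∧ ε))) = 1 − 0.61 = 0.39

0.39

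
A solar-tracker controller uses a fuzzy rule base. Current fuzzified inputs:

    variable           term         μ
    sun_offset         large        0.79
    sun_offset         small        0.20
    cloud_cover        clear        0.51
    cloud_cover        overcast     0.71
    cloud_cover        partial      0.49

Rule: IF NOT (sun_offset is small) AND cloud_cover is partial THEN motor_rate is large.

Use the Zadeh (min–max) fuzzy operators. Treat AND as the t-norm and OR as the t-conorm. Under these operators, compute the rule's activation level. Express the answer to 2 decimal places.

firing strength: ¬small=1−0.20=0.80, partial=0.49; AND[min(a, b)] → w = 0.49

0.49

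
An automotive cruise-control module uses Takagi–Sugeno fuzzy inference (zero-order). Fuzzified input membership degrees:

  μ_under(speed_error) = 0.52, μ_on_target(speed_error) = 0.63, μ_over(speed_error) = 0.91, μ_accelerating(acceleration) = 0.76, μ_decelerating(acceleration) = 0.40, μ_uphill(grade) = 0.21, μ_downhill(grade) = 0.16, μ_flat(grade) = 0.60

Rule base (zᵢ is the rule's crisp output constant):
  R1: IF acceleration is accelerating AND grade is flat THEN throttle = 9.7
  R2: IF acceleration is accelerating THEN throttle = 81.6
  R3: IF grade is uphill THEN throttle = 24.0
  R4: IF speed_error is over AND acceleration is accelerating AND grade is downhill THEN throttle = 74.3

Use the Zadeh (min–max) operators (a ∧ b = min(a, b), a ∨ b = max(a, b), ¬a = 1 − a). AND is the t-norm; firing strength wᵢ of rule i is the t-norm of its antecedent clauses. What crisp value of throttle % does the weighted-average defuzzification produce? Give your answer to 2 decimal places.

49.00

R1 (z=9.7): accelerating=0.76, flat=0.60; AND[min(a, b)] → w = 0.60
R2 (z=81.6): accelerating=0.76 → w = 0.76
R3 (z=24.0): uphill=0.21 → w = 0.21
R4 (z=74.3): over=0.91, accelerating=0.76, downhill=0.16; AND[min(a, b)] → w = 0.16
Weighted average = (0.60·9.7 + 0.76·81.6 + 0.21·24.0 + 0.16·74.3) / (0.60 + 0.76 + 0.21 + 0.16)
  = 84.7640 / 1.7300 = 49.00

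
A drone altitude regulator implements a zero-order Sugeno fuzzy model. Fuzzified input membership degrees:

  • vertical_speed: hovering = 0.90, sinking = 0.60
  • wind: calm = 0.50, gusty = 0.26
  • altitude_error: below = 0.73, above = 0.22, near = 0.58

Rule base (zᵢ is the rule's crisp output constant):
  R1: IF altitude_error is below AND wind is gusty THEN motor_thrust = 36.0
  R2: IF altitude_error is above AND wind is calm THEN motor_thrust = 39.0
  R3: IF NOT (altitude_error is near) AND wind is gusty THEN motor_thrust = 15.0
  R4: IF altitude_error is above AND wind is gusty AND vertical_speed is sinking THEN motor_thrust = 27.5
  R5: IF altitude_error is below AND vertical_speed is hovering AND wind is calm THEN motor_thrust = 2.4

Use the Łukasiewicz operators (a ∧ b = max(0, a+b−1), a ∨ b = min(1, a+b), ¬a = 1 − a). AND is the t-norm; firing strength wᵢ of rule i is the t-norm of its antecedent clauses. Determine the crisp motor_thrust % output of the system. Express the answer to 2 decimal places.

R1 (z=36.0): below=0.73, gusty=0.26; AND[max(0, a+b−1)] → w = 0.00
R2 (z=39.0): above=0.22, calm=0.50; AND[max(0, a+b−1)] → w = 0.00
R3 (z=15.0): ¬near=1−0.58=0.42, gusty=0.26; AND[max(0, a+b−1)] → w = 0.00
R4 (z=27.5): above=0.22, gusty=0.26, sinking=0.60; AND[max(0, a+b−1)] → w = 0.00
R5 (z=2.4): below=0.73, hovering=0.90, calm=0.50; AND[max(0, a+b−1)] → w = 0.13
Weighted average = (0.00·36.0 + 0.00·39.0 + 0.00·15.0 + 0.00·27.5 + 0.13·2.4) / (0.00 + 0.00 + 0.00 + 0.00 + 0.13)
  = 0.3120 / 0.1300 = 2.40

2.40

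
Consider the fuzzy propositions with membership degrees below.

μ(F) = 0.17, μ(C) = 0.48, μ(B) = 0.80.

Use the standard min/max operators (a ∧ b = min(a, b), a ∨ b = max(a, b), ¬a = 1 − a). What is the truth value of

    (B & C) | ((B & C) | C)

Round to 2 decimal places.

0.48

B & C = min(a, b) on (0.80, 0.48) = 0.48
B & C = min(a, b) on (0.80, 0.48) = 0.48
(B & C) | C = max(a, b) on (0.48, 0.48) = 0.48
(B & C) | ((B & C) | C) = max(a, b) on (0.48, 0.48) = 0.48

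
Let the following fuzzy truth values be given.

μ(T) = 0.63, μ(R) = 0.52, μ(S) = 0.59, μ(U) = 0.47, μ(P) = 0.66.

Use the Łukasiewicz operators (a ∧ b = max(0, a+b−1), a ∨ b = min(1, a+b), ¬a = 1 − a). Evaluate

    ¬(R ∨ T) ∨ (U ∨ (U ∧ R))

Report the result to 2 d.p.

0.47

R ∨ T = min(1, a+b) on (0.52, 0.63) = 1.00
¬(R ∨ T) = 1 − 1.00 = 0.00
U ∧ R = max(0, a+b−1) on (0.47, 0.52) = 0.00
U ∨ (U ∧ R) = min(1, a+b) on (0.47, 0.00) = 0.47
¬(R ∨ T) ∨ (U ∨ (U ∧ R)) = min(1, a+b) on (0.00, 0.47) = 0.47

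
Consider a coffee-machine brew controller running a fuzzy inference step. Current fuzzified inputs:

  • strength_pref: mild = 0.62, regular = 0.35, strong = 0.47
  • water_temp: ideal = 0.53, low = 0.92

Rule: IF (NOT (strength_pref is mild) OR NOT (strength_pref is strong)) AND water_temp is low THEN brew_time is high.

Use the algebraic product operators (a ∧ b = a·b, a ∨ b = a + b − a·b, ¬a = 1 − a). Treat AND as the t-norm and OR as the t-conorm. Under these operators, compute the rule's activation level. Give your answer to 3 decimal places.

0.652

firing strength: (¬mild=1−0.62=0.38 OR ¬strong=1−0.47=0.53) = 0.7086; AND[a·b] with low=0.92 → w = 0.6519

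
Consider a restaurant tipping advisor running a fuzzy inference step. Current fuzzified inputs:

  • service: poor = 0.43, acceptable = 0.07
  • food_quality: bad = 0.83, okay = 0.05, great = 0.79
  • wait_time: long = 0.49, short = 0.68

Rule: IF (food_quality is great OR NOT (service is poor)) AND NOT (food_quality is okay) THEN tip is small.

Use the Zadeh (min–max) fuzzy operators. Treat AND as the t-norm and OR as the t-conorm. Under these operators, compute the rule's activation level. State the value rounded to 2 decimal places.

0.79

firing strength: (great=0.79 OR ¬poor=1−0.43=0.57) = 0.79; AND[min(a, b)] with ¬okay=1−0.05=0.95 → w = 0.79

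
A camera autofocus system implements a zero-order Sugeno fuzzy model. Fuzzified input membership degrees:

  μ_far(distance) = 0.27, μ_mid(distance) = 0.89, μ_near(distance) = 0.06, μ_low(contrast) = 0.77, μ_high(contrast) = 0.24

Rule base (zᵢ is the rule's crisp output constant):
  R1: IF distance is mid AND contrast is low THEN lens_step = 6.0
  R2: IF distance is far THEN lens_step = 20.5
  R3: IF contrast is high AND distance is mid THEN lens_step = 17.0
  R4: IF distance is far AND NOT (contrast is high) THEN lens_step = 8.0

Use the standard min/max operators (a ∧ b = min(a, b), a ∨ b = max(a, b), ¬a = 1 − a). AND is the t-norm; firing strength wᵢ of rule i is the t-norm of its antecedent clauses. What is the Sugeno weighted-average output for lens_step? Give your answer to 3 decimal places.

R1 (z=6.0): mid=0.89, low=0.77; AND[min(a, b)] → w = 0.77
R2 (z=20.5): far=0.27 → w = 0.27
R3 (z=17.0): high=0.24, mid=0.89; AND[min(a, b)] → w = 0.24
R4 (z=8.0): far=0.27, ¬high=1−0.24=0.76; AND[min(a, b)] → w = 0.27
Weighted average = (0.77·6.0 + 0.27·20.5 + 0.24·17.0 + 0.27·8.0) / (0.77 + 0.27 + 0.24 + 0.27)
  = 16.3950 / 1.5500 = 10.577

10.577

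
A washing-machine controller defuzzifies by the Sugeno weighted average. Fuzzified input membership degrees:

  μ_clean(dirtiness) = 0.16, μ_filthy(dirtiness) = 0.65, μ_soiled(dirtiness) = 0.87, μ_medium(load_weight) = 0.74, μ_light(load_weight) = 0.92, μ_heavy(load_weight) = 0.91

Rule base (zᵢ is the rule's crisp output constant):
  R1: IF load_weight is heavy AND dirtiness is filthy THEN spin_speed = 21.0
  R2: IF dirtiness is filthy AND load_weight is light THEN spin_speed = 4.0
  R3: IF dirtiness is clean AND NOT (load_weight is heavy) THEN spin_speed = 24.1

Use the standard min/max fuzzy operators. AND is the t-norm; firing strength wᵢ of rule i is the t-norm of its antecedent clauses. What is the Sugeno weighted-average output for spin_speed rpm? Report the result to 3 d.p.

R1 (z=21.0): heavy=0.91, filthy=0.65; AND[min(a, b)] → w = 0.65
R2 (z=4.0): filthy=0.65, light=0.92; AND[min(a, b)] → w = 0.65
R3 (z=24.1): clean=0.16, ¬heavy=1−0.91=0.09; AND[min(a, b)] → w = 0.09
Weighted average = (0.65·21.0 + 0.65·4.0 + 0.09·24.1) / (0.65 + 0.65 + 0.09)
  = 18.4190 / 1.3900 = 13.251

13.251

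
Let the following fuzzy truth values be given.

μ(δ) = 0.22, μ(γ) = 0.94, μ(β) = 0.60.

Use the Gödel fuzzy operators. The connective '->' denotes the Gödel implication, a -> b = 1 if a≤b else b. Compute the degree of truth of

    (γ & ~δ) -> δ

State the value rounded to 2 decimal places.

~δ = 1 − 0.22 = 0.78
γ & ~δ = min(a, b) on (0.94, 0.78) = 0.78
(γ & ~δ) -> δ  [Gödel: 1 if a≤b else b] with a=0.78, b=0.22 → 0.22

0.22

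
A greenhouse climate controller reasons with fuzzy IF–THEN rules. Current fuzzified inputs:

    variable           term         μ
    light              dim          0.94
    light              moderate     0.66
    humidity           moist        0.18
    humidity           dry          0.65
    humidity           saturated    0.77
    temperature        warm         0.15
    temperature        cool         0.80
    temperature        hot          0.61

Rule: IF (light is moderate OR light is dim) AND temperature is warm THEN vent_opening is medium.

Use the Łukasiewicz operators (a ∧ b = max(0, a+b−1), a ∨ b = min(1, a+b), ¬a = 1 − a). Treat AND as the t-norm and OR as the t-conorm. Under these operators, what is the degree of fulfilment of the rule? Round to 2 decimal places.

firing strength: (moderate=0.66 OR dim=0.94) = 1.00; AND[max(0, a+b−1)] with warm=0.15 → w = 0.15

0.15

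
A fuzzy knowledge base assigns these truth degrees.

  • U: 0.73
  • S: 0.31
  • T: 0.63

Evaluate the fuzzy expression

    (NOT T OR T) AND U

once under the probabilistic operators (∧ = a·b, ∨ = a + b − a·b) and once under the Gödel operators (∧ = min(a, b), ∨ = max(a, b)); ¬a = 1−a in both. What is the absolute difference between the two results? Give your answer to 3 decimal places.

Under probabilistic:
  NOT T = 1 − 0.6300 = 0.3700
  NOT T OR T = a + b − a·b on (0.3700, 0.6300) = 0.7669
  (NOT T OR T) AND U = a·b on (0.7669, 0.7300) = 0.5598
  → value = 0.5598
Under Gödel:
  NOT T = 1 − 0.63 = 0.37
  NOT T OR T = max(a, b) on (0.37, 0.63) = 0.63
  (NOT T OR T) AND U = min(a, b) on (0.63, 0.73) = 0.63
  → value = 0.6300
|0.5598 − 0.6300| = 0.070

0.070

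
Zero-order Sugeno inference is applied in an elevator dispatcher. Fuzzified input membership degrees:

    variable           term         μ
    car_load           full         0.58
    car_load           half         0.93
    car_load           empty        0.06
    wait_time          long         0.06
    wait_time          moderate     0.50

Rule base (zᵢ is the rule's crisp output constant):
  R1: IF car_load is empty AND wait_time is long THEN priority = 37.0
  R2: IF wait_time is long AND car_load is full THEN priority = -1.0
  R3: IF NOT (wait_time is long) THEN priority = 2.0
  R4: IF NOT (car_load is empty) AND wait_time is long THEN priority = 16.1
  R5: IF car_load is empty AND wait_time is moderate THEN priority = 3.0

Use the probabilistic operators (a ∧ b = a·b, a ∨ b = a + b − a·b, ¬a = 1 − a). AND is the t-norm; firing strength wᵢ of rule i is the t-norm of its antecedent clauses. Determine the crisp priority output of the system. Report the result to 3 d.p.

R1 (z=37.0): empty=0.06, long=0.06; AND[a·b] → w = 0.0036
R2 (z=-1.0): long=0.06, full=0.58; AND[a·b] → w = 0.0348
R3 (z=2.0): ¬long=1−0.06=0.94 → w = 0.9400
R4 (z=16.1): ¬empty=1−0.06=0.94, long=0.06; AND[a·b] → w = 0.0564
R5 (z=3.0): empty=0.06, moderate=0.50; AND[a·b] → w = 0.0300
Weighted average = (0.0036·37.0 + 0.0348·-1.0 + 0.9400·2.0 + 0.0564·16.1 + 0.0300·3.0) / (0.0036 + 0.0348 + 0.9400 + 0.0564 + 0.0300)
  = 2.9764 / 1.0648 = 2.795

2.795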